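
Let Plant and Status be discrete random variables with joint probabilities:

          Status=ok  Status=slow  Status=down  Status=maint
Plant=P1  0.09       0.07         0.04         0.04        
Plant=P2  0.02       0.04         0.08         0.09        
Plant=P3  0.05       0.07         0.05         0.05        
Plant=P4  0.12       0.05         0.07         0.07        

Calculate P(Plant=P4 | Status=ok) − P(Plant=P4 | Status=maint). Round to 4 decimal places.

0.1486

P(Status=ok) = 0.09 + 0.02 + 0.05 + 0.12 = 0.28; P(Plant=P4 | Status=ok) = 0.12/0.28 = 0.42857.
P(Status=maint) = 0.04 + 0.09 + 0.05 + 0.07 = 0.25; P(Plant=P4 | Status=maint) = 0.07/0.25 = 0.28000.
Difference = 0.1486.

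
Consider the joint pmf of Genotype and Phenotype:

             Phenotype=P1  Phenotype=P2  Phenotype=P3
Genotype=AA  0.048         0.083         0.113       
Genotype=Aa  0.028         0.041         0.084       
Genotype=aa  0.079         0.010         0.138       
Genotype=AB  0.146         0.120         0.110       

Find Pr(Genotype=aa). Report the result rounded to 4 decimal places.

0.2270

P(Genotype=aa) = 0.079 + 0.010 + 0.138 = 0.227.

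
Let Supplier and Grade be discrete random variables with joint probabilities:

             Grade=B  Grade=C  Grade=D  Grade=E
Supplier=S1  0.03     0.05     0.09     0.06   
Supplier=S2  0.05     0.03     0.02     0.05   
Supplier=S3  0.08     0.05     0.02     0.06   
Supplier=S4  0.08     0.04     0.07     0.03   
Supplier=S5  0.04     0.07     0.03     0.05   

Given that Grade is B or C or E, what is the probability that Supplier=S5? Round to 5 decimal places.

P(Grade=B) = 0.03 + 0.05 + 0.08 + 0.08 + 0.04 = 0.28.
P(Grade=C) = 0.05 + 0.03 + 0.05 + 0.04 + 0.07 = 0.24.
P(Grade=E) = 0.06 + 0.05 + 0.06 + 0.03 + 0.05 = 0.25.
P(Grade ∈ {B, C, E}) = 0.28 + 0.24 + 0.25 = 0.77; P(Supplier=S5, Grade ∈ {B, C, E}) = 0.04 + 0.07 + 0.05 = 0.16.
P(Supplier=S5 | Grade ∈ {B, C, E}) = 0.16/0.77 = 0.20779.

0.20779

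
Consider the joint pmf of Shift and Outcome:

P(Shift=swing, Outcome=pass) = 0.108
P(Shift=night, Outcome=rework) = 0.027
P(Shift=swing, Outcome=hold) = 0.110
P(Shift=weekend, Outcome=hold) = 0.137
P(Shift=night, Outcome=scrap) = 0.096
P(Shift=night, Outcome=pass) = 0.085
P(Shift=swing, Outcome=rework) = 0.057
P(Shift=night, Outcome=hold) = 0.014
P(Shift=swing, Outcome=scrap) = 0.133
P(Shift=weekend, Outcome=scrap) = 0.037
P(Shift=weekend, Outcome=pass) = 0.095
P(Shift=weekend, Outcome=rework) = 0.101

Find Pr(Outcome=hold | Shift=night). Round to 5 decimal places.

P(Shift=night) = 0.085 + 0.027 + 0.096 + 0.014 = 0.222.
P(Outcome=hold | Shift=night) = 0.014/0.222 = 0.06306.

0.06306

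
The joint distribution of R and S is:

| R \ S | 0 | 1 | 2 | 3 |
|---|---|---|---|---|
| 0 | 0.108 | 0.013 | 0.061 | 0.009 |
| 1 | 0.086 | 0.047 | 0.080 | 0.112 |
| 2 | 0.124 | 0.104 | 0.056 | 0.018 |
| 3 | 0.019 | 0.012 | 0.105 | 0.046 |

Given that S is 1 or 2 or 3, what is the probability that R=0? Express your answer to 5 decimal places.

P(S=1) = 0.013 + 0.047 + 0.104 + 0.012 = 0.176.
P(S=2) = 0.061 + 0.080 + 0.056 + 0.105 = 0.302.
P(S=3) = 0.009 + 0.112 + 0.018 + 0.046 = 0.185.
P(S ∈ {1, 2, 3}) = 0.176 + 0.302 + 0.185 = 0.663; P(R=0, S ∈ {1, 2, 3}) = 0.013 + 0.061 + 0.009 = 0.083.
P(R=0 | S ∈ {1, 2, 3}) = 0.083/0.663 = 0.12519.

0.12519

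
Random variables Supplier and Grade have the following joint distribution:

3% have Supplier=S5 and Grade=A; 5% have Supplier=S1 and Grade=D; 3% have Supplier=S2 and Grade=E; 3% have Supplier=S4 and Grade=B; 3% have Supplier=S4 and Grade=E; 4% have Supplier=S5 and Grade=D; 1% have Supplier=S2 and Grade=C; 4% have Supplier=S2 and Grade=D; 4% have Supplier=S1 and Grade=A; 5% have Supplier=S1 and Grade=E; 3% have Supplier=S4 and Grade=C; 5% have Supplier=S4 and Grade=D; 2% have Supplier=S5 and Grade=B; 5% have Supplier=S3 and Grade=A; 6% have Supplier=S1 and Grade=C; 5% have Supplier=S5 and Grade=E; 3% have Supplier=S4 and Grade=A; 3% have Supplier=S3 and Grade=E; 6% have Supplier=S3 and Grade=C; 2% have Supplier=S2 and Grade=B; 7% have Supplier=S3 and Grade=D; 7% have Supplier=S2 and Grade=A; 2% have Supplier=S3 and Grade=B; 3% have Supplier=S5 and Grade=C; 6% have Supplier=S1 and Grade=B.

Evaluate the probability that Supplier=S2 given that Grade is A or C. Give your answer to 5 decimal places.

P(Grade=A) = 0.04 + 0.07 + 0.05 + 0.03 + 0.03 = 0.22.
P(Grade=C) = 0.06 + 0.01 + 0.06 + 0.03 + 0.03 = 0.19.
P(Grade ∈ {A, C}) = 0.22 + 0.19 = 0.41; P(Supplier=S2, Grade ∈ {A, C}) = 0.07 + 0.01 = 0.08.
P(Supplier=S2 | Grade ∈ {A, C}) = 0.08/0.41 = 0.19512.

0.19512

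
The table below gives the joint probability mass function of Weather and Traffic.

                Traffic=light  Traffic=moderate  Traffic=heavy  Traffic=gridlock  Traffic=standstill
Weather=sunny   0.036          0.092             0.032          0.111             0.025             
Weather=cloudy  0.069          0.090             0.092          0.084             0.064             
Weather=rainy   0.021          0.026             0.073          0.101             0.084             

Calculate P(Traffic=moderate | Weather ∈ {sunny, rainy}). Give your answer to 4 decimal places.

0.1963

P(Weather=sunny) = 0.036 + 0.092 + 0.032 + 0.111 + 0.025 = 0.296.
P(Weather=rainy) = 0.021 + 0.026 + 0.073 + 0.101 + 0.084 = 0.305.
P(Weather ∈ {sunny, rainy}) = 0.296 + 0.305 = 0.601; P(Traffic=moderate, Weather ∈ {sunny, rainy}) = 0.092 + 0.026 = 0.118.
P(Traffic=moderate | Weather ∈ {sunny, rainy}) = 0.118/0.601 = 0.1963.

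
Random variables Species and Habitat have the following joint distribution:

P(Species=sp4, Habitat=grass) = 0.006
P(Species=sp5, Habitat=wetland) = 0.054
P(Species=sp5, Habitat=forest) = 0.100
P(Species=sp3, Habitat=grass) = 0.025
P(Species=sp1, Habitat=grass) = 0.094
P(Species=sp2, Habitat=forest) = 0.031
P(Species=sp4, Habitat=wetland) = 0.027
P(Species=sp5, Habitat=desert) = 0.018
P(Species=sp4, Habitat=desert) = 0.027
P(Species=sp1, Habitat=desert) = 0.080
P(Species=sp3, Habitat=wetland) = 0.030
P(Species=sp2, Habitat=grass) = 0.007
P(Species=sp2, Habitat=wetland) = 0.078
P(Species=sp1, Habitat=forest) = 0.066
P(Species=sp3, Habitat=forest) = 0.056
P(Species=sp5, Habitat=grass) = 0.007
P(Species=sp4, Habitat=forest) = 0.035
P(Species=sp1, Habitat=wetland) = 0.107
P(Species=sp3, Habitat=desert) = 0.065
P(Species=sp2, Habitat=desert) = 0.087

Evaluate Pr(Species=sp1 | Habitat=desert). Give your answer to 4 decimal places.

P(Habitat=desert) = 0.080 + 0.087 + 0.065 + 0.027 + 0.018 = 0.277.
P(Species=sp1 | Habitat=desert) = 0.080/0.277 = 0.2888.

0.2888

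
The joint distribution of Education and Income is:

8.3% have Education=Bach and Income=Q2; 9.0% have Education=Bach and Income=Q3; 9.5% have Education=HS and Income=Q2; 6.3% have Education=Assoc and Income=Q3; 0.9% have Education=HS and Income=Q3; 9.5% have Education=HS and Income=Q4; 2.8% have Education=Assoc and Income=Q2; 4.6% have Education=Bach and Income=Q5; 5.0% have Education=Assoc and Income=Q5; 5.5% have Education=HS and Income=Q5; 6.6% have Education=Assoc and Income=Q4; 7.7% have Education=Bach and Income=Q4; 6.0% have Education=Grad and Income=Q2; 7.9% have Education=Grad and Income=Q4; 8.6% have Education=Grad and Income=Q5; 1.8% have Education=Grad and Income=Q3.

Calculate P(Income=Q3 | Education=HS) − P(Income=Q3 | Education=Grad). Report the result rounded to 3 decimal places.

P(Education=HS) = 0.095 + 0.009 + 0.095 + 0.055 = 0.254; P(Income=Q3 | Education=HS) = 0.009/0.254 = 0.0354.
P(Education=Grad) = 0.060 + 0.018 + 0.079 + 0.086 = 0.243; P(Income=Q3 | Education=Grad) = 0.018/0.243 = 0.0741.
Difference = -0.039.

-0.039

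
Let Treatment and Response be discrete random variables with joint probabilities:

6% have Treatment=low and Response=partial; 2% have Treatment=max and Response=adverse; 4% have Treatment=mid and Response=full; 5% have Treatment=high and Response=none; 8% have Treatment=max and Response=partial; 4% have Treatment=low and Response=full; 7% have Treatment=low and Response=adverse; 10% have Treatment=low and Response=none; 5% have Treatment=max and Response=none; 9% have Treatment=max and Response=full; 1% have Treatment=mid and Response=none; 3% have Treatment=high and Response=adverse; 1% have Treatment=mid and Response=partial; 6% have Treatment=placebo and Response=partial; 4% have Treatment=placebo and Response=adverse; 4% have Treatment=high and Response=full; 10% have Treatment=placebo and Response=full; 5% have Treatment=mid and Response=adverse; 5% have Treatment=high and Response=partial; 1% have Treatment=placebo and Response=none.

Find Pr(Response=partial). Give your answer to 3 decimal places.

P(Response=partial) = 0.06 + 0.06 + 0.01 + 0.05 + 0.08 = 0.26.

0.260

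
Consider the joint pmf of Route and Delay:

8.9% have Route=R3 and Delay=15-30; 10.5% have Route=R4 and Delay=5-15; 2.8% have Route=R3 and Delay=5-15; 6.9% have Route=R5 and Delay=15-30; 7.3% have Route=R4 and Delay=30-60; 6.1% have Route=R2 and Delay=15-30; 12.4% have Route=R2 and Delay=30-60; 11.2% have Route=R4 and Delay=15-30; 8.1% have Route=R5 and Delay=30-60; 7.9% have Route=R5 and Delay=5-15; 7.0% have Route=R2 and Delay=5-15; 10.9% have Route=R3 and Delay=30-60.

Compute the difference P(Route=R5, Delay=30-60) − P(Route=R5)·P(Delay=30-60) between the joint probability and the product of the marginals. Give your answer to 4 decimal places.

-0.0076

P(Route=R5) = 0.079 + 0.069 + 0.081 = 0.229.
P(Delay=30-60) = 0.124 + 0.109 + 0.073 + 0.081 = 0.387.
P(Route=R5, Delay=30-60) − P(Route=R5)P(Delay=30-60) = 0.081 − 0.229×0.387 = -0.0076.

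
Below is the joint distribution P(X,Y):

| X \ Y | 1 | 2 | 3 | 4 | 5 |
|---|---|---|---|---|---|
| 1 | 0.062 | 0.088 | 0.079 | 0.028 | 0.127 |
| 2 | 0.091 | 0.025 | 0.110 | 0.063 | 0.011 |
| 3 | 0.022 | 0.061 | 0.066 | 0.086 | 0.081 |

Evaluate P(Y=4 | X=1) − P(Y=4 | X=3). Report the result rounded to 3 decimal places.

P(X=1) = 0.062 + 0.088 + 0.079 + 0.028 + 0.127 = 0.384; P(Y=4 | X=1) = 0.028/0.384 = 0.0729.
P(X=3) = 0.022 + 0.061 + 0.066 + 0.086 + 0.081 = 0.316; P(Y=4 | X=3) = 0.086/0.316 = 0.2722.
Difference = -0.199.

-0.199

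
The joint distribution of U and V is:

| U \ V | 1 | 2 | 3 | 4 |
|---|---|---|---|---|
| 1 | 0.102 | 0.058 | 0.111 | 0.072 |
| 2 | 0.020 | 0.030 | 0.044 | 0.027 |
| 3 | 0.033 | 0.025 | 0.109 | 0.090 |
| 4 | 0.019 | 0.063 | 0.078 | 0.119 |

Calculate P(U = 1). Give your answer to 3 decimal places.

0.343

P(U=1) = 0.102 + 0.058 + 0.111 + 0.072 = 0.343.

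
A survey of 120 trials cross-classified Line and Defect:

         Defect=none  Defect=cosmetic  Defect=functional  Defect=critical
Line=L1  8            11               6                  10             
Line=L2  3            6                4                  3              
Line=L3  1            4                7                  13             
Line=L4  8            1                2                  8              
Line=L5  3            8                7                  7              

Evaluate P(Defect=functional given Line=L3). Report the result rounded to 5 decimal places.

0.28000

Total with Line=L3: 1 + 4 + 7 + 13 = 25.
P(Defect=functional | Line=L3) = 7/25 = 0.28000.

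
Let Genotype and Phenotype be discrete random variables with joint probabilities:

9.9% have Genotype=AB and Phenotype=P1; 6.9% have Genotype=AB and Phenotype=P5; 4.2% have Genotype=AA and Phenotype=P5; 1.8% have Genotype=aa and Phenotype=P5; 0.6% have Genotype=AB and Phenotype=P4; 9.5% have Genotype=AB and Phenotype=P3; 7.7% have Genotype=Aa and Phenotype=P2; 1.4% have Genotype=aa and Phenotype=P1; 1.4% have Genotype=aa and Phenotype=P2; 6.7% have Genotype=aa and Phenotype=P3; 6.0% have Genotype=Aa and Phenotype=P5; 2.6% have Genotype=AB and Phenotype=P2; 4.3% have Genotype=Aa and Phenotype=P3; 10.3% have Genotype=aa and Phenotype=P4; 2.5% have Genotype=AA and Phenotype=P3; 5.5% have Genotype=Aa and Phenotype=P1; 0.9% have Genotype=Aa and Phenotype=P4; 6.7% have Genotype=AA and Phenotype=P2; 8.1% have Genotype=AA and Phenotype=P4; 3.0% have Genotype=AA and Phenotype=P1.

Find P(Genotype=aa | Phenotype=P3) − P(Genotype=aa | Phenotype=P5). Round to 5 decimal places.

0.19607

P(Phenotype=P3) = 0.025 + 0.043 + 0.067 + 0.095 = 0.230; P(Genotype=aa | Phenotype=P3) = 0.067/0.230 = 0.291304.
P(Phenotype=P5) = 0.042 + 0.060 + 0.018 + 0.069 = 0.189; P(Genotype=aa | Phenotype=P5) = 0.018/0.189 = 0.095238.
Difference = 0.19607.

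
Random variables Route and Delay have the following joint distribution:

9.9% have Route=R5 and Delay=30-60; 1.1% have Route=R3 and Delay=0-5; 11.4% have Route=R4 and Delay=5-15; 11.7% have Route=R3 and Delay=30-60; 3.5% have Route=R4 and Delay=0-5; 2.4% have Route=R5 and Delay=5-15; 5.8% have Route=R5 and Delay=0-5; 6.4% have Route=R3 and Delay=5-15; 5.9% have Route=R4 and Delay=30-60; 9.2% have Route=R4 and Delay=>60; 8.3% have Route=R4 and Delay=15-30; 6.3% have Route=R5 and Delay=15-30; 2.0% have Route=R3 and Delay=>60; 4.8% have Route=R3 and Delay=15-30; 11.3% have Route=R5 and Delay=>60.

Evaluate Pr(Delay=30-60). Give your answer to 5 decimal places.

P(Delay=30-60) = 0.117 + 0.059 + 0.099 = 0.275.

0.27500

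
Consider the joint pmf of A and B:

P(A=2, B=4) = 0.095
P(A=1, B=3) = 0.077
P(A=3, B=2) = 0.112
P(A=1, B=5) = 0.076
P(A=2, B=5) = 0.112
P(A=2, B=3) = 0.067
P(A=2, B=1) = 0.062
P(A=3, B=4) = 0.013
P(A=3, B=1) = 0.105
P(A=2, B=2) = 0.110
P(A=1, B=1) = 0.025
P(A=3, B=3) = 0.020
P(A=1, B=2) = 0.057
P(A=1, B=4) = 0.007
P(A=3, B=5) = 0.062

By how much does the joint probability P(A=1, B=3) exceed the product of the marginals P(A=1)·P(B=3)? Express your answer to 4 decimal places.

0.0373

P(A=1) = 0.025 + 0.057 + 0.077 + 0.007 + 0.076 = 0.242.
P(B=3) = 0.077 + 0.067 + 0.020 = 0.164.
P(A=1, B=3) − P(A=1)P(B=3) = 0.077 − 0.242×0.164 = 0.0373.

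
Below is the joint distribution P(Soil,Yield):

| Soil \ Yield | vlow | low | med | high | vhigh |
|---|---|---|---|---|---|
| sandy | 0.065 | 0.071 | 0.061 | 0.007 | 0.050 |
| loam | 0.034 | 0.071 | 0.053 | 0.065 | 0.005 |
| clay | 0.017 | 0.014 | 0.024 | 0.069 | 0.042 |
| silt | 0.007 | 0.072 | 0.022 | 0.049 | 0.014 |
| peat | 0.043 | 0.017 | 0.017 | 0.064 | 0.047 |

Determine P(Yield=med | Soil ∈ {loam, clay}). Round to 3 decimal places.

0.195

P(Soil=loam) = 0.034 + 0.071 + 0.053 + 0.065 + 0.005 = 0.228.
P(Soil=clay) = 0.017 + 0.014 + 0.024 + 0.069 + 0.042 = 0.166.
P(Soil ∈ {loam, clay}) = 0.228 + 0.166 = 0.394; P(Yield=med, Soil ∈ {loam, clay}) = 0.053 + 0.024 = 0.077.
P(Yield=med | Soil ∈ {loam, clay}) = 0.077/0.394 = 0.195.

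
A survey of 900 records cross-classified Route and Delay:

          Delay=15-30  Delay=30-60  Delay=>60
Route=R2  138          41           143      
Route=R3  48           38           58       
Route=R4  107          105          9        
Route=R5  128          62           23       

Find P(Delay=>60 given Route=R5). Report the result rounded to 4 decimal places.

Total with Route=R5: 128 + 62 + 23 = 213.
P(Delay=>60 | Route=R5) = 23/213 = 0.1080.

0.1080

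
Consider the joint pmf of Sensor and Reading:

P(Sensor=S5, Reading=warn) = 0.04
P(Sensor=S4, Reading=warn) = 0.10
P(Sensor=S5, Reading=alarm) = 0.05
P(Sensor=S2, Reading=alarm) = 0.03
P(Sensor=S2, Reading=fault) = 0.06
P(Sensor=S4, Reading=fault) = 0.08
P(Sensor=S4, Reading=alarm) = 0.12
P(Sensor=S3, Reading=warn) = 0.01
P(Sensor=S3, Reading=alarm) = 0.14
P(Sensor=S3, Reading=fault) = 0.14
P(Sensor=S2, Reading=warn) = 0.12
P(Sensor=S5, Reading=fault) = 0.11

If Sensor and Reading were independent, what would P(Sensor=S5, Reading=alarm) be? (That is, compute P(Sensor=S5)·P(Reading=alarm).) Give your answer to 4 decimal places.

P(Sensor=S5) = 0.04 + 0.05 + 0.11 = 0.20.
P(Reading=alarm) = 0.03 + 0.14 + 0.12 + 0.05 = 0.34.
Product: 0.20 × 0.34 = 0.0680.

0.0680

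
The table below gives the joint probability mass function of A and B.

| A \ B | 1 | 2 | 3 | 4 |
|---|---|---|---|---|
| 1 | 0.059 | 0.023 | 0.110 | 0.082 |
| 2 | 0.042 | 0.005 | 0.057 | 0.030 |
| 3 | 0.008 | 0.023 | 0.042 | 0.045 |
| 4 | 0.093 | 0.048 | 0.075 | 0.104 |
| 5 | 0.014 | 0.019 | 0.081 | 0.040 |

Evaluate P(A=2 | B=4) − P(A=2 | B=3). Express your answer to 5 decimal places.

-0.05650

P(B=4) = 0.082 + 0.030 + 0.045 + 0.104 + 0.040 = 0.301; P(A=2 | B=4) = 0.030/0.301 = 0.099668.
P(B=3) = 0.110 + 0.057 + 0.042 + 0.075 + 0.081 = 0.365; P(A=2 | B=3) = 0.057/0.365 = 0.156164.
Difference = -0.05650.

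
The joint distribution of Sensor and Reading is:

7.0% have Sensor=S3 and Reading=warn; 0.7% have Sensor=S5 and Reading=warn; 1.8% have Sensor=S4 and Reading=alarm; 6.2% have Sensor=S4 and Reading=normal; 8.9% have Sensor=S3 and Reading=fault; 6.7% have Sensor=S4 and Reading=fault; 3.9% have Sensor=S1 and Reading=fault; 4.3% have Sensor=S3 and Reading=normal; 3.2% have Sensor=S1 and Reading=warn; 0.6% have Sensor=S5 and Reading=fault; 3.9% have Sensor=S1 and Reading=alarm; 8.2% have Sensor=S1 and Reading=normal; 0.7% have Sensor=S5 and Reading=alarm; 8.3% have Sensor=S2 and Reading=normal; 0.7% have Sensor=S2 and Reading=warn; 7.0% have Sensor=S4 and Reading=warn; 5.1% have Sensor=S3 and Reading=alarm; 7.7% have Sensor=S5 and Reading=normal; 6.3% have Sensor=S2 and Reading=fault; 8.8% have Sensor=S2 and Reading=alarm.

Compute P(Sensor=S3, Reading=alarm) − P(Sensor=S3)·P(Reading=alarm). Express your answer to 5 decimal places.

-0.00036

P(Sensor=S3) = 0.043 + 0.070 + 0.051 + 0.089 = 0.253.
P(Reading=alarm) = 0.039 + 0.088 + 0.051 + 0.018 + 0.007 = 0.203.
P(Sensor=S3, Reading=alarm) − P(Sensor=S3)P(Reading=alarm) = 0.051 − 0.253×0.203 = -0.00036.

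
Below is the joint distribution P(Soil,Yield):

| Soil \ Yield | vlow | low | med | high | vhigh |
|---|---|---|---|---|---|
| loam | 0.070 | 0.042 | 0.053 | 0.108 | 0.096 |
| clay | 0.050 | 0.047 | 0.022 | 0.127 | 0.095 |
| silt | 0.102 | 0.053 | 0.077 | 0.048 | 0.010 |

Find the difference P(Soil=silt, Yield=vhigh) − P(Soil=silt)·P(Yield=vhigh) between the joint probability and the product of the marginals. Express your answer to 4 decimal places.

-0.0483

P(Soil=silt) = 0.102 + 0.053 + 0.077 + 0.048 + 0.010 = 0.290.
P(Yield=vhigh) = 0.096 + 0.095 + 0.010 = 0.201.
P(Soil=silt, Yield=vhigh) − P(Soil=silt)P(Yield=vhigh) = 0.010 − 0.290×0.201 = -0.0483.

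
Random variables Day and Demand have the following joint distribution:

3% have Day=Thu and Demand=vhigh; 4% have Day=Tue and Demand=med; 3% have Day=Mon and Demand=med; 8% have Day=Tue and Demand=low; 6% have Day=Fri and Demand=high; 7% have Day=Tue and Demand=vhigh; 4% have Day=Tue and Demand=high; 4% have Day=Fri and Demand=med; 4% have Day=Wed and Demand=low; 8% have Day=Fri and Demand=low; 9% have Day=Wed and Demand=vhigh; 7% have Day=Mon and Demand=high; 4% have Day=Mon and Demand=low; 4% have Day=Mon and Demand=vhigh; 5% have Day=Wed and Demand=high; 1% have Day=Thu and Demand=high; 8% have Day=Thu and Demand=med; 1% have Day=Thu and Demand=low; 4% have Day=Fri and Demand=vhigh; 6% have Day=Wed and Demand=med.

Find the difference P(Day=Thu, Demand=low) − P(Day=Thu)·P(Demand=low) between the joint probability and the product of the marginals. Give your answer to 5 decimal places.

-0.02250

P(Day=Thu) = 0.01 + 0.08 + 0.01 + 0.03 = 0.13.
P(Demand=low) = 0.04 + 0.08 + 0.04 + 0.01 + 0.08 = 0.25.
P(Day=Thu, Demand=low) − P(Day=Thu)P(Demand=low) = 0.01 − 0.13×0.25 = -0.02250.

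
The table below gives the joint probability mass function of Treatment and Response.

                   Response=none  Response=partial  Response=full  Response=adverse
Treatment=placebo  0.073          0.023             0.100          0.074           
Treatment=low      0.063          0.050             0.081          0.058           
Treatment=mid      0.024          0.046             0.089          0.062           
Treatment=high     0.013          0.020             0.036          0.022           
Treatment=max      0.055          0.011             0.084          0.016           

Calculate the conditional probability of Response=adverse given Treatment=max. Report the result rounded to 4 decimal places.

0.0964

P(Treatment=max) = 0.055 + 0.011 + 0.084 + 0.016 = 0.166.
P(Response=adverse | Treatment=max) = 0.016/0.166 = 0.0964.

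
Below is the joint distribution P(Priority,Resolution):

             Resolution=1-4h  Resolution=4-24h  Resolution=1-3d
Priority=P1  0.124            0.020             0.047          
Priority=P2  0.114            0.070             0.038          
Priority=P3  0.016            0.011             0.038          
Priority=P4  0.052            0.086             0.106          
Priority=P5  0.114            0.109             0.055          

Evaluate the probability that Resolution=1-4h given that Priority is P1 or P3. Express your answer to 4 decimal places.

0.5469

P(Priority=P1) = 0.124 + 0.020 + 0.047 = 0.191.
P(Priority=P3) = 0.016 + 0.011 + 0.038 = 0.065.
P(Priority ∈ {P1, P3}) = 0.191 + 0.065 = 0.256; P(Resolution=1-4h, Priority ∈ {P1, P3}) = 0.124 + 0.016 = 0.140.
P(Resolution=1-4h | Priority ∈ {P1, P3}) = 0.140/0.256 = 0.5469.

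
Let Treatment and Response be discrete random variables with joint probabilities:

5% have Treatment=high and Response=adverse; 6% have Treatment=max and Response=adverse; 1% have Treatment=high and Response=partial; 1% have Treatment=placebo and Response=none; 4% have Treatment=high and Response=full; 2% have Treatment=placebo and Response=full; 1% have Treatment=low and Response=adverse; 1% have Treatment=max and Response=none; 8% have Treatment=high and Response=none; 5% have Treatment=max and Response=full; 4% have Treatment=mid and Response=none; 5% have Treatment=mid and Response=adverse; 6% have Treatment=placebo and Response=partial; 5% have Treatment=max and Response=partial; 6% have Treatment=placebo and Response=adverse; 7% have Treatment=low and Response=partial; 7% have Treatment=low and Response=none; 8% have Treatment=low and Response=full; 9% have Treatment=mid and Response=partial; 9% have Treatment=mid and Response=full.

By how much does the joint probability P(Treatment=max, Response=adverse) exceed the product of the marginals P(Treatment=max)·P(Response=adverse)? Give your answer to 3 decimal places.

P(Treatment=max) = 0.01 + 0.05 + 0.05 + 0.06 = 0.17.
P(Response=adverse) = 0.06 + 0.01 + 0.05 + 0.05 + 0.06 = 0.23.
P(Treatment=max, Response=adverse) − P(Treatment=max)P(Response=adverse) = 0.06 − 0.17×0.23 = 0.021.

0.021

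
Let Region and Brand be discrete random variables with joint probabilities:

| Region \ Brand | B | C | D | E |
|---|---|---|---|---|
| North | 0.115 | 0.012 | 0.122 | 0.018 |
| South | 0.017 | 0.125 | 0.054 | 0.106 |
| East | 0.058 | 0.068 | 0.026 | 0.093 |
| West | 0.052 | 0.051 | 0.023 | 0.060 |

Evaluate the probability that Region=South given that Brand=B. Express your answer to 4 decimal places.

0.0702

P(Brand=B) = 0.115 + 0.017 + 0.058 + 0.052 = 0.242.
P(Region=South | Brand=B) = 0.017/0.242 = 0.0702.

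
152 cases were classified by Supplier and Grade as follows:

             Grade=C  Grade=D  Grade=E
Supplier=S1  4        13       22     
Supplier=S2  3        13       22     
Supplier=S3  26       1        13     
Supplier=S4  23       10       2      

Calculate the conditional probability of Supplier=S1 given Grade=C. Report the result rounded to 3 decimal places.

0.071

Total with Grade=C: 4 + 3 + 26 + 23 = 56.
P(Supplier=S1 | Grade=C) = 4/56 = 0.071.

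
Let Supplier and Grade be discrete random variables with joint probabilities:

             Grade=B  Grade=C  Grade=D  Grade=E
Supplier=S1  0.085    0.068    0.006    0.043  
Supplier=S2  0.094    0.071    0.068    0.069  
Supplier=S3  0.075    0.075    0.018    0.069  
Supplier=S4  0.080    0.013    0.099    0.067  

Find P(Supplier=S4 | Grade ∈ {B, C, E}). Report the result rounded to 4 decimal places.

0.1978

P(Grade=B) = 0.085 + 0.094 + 0.075 + 0.080 = 0.334.
P(Grade=C) = 0.068 + 0.071 + 0.075 + 0.013 = 0.227.
P(Grade=E) = 0.043 + 0.069 + 0.069 + 0.067 = 0.248.
P(Grade ∈ {B, C, E}) = 0.334 + 0.227 + 0.248 = 0.809; P(Supplier=S4, Grade ∈ {B, C, E}) = 0.080 + 0.013 + 0.067 = 0.160.
P(Supplier=S4 | Grade ∈ {B, C, E}) = 0.160/0.809 = 0.1978.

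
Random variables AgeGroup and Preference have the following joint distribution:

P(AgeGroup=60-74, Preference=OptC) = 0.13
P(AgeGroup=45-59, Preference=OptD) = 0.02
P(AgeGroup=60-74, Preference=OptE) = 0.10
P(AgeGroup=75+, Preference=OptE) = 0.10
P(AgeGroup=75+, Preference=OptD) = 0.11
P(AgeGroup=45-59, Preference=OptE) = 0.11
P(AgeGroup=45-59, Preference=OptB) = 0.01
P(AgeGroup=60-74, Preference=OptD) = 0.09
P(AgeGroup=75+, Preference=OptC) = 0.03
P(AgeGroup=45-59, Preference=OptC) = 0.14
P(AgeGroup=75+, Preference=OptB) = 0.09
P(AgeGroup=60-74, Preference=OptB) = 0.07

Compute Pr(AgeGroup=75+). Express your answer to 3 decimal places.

0.330

P(AgeGroup=75+) = 0.09 + 0.03 + 0.11 + 0.10 = 0.33.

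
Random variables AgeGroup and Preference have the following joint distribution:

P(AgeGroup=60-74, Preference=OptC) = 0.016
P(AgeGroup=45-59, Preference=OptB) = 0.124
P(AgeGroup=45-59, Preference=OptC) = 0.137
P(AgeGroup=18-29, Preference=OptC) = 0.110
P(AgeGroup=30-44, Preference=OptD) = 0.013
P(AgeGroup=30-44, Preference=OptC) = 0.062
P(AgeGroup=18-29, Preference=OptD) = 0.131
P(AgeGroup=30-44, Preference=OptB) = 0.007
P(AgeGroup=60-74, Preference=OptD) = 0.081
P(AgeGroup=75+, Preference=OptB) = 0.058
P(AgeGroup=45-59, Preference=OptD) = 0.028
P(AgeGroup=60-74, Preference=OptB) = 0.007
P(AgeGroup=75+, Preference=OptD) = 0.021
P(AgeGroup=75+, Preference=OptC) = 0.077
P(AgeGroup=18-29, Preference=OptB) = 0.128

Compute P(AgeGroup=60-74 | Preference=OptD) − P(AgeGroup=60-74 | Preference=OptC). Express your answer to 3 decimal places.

P(Preference=OptD) = 0.131 + 0.013 + 0.028 + 0.081 + 0.021 = 0.274; P(AgeGroup=60-74 | Preference=OptD) = 0.081/0.274 = 0.2956.
P(Preference=OptC) = 0.110 + 0.062 + 0.137 + 0.016 + 0.077 = 0.402; P(AgeGroup=60-74 | Preference=OptC) = 0.016/0.402 = 0.0398.
Difference = 0.256.

0.256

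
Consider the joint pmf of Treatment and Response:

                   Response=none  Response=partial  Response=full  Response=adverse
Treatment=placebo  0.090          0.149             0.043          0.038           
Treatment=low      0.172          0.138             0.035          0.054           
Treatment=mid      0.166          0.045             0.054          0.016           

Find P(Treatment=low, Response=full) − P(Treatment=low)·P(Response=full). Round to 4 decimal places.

P(Treatment=low) = 0.172 + 0.138 + 0.035 + 0.054 = 0.399.
P(Response=full) = 0.043 + 0.035 + 0.054 = 0.132.
P(Treatment=low, Response=full) − P(Treatment=low)P(Response=full) = 0.035 − 0.399×0.132 = -0.0177.

-0.0177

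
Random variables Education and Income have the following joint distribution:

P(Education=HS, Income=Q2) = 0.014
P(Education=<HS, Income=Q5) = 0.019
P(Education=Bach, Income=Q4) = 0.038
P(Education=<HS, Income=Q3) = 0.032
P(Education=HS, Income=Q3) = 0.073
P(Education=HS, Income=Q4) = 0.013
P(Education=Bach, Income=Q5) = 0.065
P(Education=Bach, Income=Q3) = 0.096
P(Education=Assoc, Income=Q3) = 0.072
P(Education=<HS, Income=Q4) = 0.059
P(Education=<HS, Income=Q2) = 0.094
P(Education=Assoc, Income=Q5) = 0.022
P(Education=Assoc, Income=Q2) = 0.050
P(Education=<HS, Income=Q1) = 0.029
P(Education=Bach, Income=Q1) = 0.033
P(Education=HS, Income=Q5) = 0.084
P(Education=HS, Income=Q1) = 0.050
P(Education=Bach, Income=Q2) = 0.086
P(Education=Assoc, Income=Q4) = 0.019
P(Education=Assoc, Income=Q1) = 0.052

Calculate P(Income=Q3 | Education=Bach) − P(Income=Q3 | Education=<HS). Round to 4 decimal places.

P(Education=Bach) = 0.033 + 0.086 + 0.096 + 0.038 + 0.065 = 0.318; P(Income=Q3 | Education=Bach) = 0.096/0.318 = 0.30189.
P(Education=<HS) = 0.029 + 0.094 + 0.032 + 0.059 + 0.019 = 0.233; P(Income=Q3 | Education=<HS) = 0.032/0.233 = 0.13734.
Difference = 0.1645.

0.1645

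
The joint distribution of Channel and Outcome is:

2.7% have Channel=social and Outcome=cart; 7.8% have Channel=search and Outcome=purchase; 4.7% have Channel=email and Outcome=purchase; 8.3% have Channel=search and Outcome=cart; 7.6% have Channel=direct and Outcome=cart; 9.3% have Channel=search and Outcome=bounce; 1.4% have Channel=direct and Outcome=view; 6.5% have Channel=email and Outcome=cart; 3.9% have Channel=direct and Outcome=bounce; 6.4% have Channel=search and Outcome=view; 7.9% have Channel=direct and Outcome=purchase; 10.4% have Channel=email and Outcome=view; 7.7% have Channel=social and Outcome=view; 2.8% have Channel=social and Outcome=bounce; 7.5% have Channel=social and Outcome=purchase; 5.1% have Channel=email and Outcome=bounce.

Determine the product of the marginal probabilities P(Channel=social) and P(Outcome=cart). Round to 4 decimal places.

P(Channel=social) = 0.028 + 0.077 + 0.027 + 0.075 = 0.207.
P(Outcome=cart) = 0.065 + 0.083 + 0.027 + 0.076 = 0.251.
Product: 0.207 × 0.251 = 0.0520.

0.0520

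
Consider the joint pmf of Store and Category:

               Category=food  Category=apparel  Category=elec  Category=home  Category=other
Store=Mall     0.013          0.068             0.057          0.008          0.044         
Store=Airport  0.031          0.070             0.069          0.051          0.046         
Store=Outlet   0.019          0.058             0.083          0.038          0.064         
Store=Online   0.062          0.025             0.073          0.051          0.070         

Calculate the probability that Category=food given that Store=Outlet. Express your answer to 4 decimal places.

P(Store=Outlet) = 0.019 + 0.058 + 0.083 + 0.038 + 0.064 = 0.262.
P(Category=food | Store=Outlet) = 0.019/0.262 = 0.0725.

0.0725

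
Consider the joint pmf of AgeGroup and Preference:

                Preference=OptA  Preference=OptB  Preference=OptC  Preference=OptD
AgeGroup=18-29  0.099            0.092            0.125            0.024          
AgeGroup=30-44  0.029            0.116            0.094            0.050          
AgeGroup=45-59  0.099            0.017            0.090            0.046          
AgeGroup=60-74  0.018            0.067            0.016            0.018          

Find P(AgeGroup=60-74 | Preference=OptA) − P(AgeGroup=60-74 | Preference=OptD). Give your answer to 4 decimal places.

-0.0570

P(Preference=OptA) = 0.099 + 0.029 + 0.099 + 0.018 = 0.245; P(AgeGroup=60-74 | Preference=OptA) = 0.018/0.245 = 0.07347.
P(Preference=OptD) = 0.024 + 0.050 + 0.046 + 0.018 = 0.138; P(AgeGroup=60-74 | Preference=OptD) = 0.018/0.138 = 0.13043.
Difference = -0.0570.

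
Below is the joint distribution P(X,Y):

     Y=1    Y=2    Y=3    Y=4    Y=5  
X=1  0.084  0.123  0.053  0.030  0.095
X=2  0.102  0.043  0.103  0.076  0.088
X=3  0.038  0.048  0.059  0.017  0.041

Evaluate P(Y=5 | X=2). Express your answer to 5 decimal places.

0.21359

P(X=2) = 0.102 + 0.043 + 0.103 + 0.076 + 0.088 = 0.412.
P(Y=5 | X=2) = 0.088/0.412 = 0.21359.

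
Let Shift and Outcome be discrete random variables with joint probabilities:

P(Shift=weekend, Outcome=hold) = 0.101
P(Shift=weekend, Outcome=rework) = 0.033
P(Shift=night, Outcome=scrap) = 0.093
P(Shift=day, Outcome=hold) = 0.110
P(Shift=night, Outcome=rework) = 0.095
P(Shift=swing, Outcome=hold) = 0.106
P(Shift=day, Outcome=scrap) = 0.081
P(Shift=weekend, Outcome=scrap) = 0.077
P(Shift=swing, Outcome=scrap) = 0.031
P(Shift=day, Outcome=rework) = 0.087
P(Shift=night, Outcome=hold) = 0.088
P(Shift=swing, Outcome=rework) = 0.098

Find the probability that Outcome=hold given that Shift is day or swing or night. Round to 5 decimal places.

P(Shift=day) = 0.087 + 0.081 + 0.110 = 0.278.
P(Shift=swing) = 0.098 + 0.031 + 0.106 = 0.235.
P(Shift=night) = 0.095 + 0.093 + 0.088 = 0.276.
P(Shift ∈ {day, swing, night}) = 0.278 + 0.235 + 0.276 = 0.789; P(Outcome=hold, Shift ∈ {day, swing, night}) = 0.110 + 0.106 + 0.088 = 0.304.
P(Outcome=hold | Shift ∈ {day, swing, night}) = 0.304/0.789 = 0.38530.

0.38530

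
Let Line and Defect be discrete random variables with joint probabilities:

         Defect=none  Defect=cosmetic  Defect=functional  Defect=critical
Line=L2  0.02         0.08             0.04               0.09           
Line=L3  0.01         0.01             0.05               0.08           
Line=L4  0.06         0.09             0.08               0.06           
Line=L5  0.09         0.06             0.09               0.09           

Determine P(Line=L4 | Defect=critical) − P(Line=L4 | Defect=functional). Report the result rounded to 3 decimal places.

P(Defect=critical) = 0.09 + 0.08 + 0.06 + 0.09 = 0.32; P(Line=L4 | Defect=critical) = 0.06/0.32 = 0.1875.
P(Defect=functional) = 0.04 + 0.05 + 0.08 + 0.09 = 0.26; P(Line=L4 | Defect=functional) = 0.08/0.26 = 0.3077.
Difference = -0.120.

-0.120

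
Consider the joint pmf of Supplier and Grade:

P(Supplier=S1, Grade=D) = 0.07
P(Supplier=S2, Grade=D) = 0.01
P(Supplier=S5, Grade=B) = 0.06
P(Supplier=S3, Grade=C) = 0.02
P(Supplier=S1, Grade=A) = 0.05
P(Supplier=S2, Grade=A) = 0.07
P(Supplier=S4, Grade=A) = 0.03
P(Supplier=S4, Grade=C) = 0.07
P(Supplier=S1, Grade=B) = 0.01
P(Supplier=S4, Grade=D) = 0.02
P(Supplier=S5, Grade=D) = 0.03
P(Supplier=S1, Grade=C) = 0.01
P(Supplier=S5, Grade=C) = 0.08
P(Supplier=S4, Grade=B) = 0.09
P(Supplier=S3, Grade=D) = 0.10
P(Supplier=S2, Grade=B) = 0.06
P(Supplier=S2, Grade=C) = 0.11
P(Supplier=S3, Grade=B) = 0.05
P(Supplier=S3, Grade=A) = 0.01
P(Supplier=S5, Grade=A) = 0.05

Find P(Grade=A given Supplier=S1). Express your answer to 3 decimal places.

0.357

P(Supplier=S1) = 0.05 + 0.01 + 0.01 + 0.07 = 0.14.
P(Grade=A | Supplier=S1) = 0.05/0.14 = 0.357.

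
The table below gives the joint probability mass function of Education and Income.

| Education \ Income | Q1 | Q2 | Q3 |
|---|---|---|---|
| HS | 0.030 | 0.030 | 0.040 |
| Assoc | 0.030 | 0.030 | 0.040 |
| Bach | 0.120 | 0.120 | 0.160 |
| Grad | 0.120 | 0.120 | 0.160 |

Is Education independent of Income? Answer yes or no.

yes

Every cell satisfies P(Education,Income) = P(Education)·P(Income). For instance P(Education=Grad) = 0.400, P(Income=Q1) = 0.300, and 0.400×0.300 = 0.120 matches the joint entry. So Education and Income are independent.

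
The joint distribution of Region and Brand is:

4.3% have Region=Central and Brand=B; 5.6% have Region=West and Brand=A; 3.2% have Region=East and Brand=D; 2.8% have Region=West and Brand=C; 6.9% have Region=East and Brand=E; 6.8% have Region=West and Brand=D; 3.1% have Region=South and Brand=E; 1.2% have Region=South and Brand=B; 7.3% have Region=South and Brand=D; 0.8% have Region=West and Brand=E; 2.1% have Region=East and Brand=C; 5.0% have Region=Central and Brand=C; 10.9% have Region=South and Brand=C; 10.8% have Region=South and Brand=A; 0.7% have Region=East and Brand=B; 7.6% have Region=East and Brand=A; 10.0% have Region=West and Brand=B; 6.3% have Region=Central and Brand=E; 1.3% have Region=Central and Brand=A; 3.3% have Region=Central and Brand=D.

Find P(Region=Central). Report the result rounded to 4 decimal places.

0.2020

P(Region=Central) = 0.013 + 0.043 + 0.050 + 0.033 + 0.063 = 0.202.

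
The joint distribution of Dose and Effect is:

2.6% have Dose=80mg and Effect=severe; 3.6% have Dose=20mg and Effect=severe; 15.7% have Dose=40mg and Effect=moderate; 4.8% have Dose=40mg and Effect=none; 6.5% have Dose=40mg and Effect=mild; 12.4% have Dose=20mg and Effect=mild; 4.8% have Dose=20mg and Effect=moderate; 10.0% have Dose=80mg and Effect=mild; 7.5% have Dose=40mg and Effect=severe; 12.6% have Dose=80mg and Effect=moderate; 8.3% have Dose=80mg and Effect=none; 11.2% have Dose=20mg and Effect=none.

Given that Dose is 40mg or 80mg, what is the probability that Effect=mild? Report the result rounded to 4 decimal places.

P(Dose=40mg) = 0.048 + 0.065 + 0.157 + 0.075 = 0.345.
P(Dose=80mg) = 0.083 + 0.100 + 0.126 + 0.026 = 0.335.
P(Dose ∈ {40mg, 80mg}) = 0.345 + 0.335 = 0.680; P(Effect=mild, Dose ∈ {40mg, 80mg}) = 0.065 + 0.100 = 0.165.
P(Effect=mild | Dose ∈ {40mg, 80mg}) = 0.165/0.680 = 0.2426.

0.2426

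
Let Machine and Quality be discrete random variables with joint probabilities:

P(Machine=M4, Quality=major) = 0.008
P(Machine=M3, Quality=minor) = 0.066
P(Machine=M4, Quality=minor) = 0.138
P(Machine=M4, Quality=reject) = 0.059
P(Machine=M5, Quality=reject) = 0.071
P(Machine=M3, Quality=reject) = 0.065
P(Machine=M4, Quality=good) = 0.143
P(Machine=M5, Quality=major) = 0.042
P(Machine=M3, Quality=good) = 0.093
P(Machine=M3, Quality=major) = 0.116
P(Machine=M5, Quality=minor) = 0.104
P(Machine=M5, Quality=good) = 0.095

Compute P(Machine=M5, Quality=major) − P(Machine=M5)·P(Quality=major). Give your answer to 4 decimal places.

-0.0098

P(Machine=M5) = 0.095 + 0.104 + 0.042 + 0.071 = 0.312.
P(Quality=major) = 0.116 + 0.008 + 0.042 = 0.166.
P(Machine=M5, Quality=major) − P(Machine=M5)P(Quality=major) = 0.042 − 0.312×0.166 = -0.0098.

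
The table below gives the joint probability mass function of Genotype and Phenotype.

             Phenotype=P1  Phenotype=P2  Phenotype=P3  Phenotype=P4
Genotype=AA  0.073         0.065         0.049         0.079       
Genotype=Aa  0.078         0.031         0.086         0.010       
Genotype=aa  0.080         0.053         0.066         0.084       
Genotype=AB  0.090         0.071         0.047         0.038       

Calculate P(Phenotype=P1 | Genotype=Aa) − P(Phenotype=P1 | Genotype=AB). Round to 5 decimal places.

0.01463

P(Genotype=Aa) = 0.078 + 0.031 + 0.086 + 0.010 = 0.205; P(Phenotype=P1 | Genotype=Aa) = 0.078/0.205 = 0.380488.
P(Genotype=AB) = 0.090 + 0.071 + 0.047 + 0.038 = 0.246; P(Phenotype=P1 | Genotype=AB) = 0.090/0.246 = 0.365854.
Difference = 0.01463.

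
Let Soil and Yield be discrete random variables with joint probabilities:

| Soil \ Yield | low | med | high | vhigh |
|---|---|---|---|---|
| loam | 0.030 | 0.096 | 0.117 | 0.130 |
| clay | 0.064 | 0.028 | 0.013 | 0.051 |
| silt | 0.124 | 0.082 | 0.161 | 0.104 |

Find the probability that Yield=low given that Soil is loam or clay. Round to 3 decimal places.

P(Soil=loam) = 0.030 + 0.096 + 0.117 + 0.130 = 0.373.
P(Soil=clay) = 0.064 + 0.028 + 0.013 + 0.051 = 0.156.
P(Soil ∈ {loam, clay}) = 0.373 + 0.156 = 0.529; P(Yield=low, Soil ∈ {loam, clay}) = 0.030 + 0.064 = 0.094.
P(Yield=low | Soil ∈ {loam, clay}) = 0.094/0.529 = 0.178.

0.178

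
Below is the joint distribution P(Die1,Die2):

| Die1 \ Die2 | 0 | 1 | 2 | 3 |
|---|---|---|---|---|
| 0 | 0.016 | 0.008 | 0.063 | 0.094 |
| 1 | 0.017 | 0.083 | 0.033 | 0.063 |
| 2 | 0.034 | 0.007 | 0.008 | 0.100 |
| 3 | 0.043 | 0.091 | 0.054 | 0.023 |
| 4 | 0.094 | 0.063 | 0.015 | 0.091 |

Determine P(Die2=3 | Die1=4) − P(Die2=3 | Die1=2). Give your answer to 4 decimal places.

-0.3251

P(Die1=4) = 0.094 + 0.063 + 0.015 + 0.091 = 0.263; P(Die2=3 | Die1=4) = 0.091/0.263 = 0.34601.
P(Die1=2) = 0.034 + 0.007 + 0.008 + 0.100 = 0.149; P(Die2=3 | Die1=2) = 0.100/0.149 = 0.67114.
Difference = -0.3251.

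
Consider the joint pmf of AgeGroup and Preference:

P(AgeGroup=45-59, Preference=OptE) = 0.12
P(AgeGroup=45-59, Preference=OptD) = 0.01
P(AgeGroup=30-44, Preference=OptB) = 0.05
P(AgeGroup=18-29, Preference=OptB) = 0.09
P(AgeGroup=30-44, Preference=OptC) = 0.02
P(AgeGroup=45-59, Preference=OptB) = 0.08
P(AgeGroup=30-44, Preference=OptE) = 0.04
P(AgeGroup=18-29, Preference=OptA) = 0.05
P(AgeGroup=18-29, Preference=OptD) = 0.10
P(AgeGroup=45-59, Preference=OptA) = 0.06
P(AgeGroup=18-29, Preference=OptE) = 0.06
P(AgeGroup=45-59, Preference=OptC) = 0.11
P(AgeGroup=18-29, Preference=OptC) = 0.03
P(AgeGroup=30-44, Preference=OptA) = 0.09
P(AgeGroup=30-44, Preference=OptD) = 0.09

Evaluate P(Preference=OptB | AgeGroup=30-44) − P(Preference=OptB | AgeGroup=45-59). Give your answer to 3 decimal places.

-0.038

P(AgeGroup=30-44) = 0.09 + 0.05 + 0.02 + 0.09 + 0.04 = 0.29; P(Preference=OptB | AgeGroup=30-44) = 0.05/0.29 = 0.1724.
P(AgeGroup=45-59) = 0.06 + 0.08 + 0.11 + 0.01 + 0.12 = 0.38; P(Preference=OptB | AgeGroup=45-59) = 0.08/0.38 = 0.2105.
Difference = -0.038.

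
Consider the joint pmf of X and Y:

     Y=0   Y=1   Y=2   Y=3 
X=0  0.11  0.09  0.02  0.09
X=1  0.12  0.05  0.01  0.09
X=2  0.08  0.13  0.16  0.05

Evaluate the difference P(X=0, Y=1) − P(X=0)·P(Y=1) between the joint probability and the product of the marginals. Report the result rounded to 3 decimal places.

0.006

P(X=0) = 0.11 + 0.09 + 0.02 + 0.09 = 0.31.
P(Y=1) = 0.09 + 0.05 + 0.13 = 0.27.
P(X=0, Y=1) − P(X=0)P(Y=1) = 0.09 − 0.31×0.27 = 0.006.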